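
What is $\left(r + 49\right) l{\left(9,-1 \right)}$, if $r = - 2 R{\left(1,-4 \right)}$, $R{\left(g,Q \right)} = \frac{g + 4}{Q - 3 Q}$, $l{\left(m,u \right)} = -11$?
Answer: $- \frac{2101}{4} \approx -525.25$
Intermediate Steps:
$R{\left(g,Q \right)} = - \frac{4 + g}{2 Q}$ ($R{\left(g,Q \right)} = \frac{4 + g}{\left(-2\right) Q} = \left(4 + g\right) \left(- \frac{1}{2 Q}\right) = - \frac{4 + g}{2 Q}$)
$r = - \frac{5}{4}$ ($r = - 2 \frac{-4 - 1}{2 \left(-4\right)} = - 2 \cdot \frac{1}{2} \left(- \frac{1}{4}\right) \left(-4 - 1\right) = - 2 \cdot \frac{1}{2} \left(- \frac{1}{4}\right) \left(-5\right) = \left(-2\right) \frac{5}{8} = - \frac{5}{4} \approx -1.25$)
$\left(r + 49\right) l{\left(9,-1 \right)} = \left(- \frac{5}{4} + 49\right) \left(-11\right) = \frac{191}{4} \left(-11\right) = - \frac{2101}{4}$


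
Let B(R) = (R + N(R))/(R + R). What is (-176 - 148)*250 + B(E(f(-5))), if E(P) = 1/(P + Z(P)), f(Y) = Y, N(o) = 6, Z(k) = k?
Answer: -162059/2 ≈ -81030.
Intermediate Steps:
E(P) = 1/(2*P) (E(P) = 1/(P + P) = 1/(2*P))
B(R) = (6 + R)/(2*R) (B(R) = (R + 6)/(R + R) = (6 + R)/((2*R)) = (6 + R)*(1/(2*R)) = (6 + R)/(2*R))
(-176 - 148)*250 + B(E(f(-5))) = (-176 - 148)*250 + (6 + (½)/(-5))/(2*(((½)/(-5)))) = -324*250 + (6 + (½)*(-⅕))/(2*(((½)*(-⅕)))) = -81000 + (6 - ⅒)/(2*(-⅒)) = -81000 + (½)*(-10)*(59/10) = -81000 - 59/2 = -162059/2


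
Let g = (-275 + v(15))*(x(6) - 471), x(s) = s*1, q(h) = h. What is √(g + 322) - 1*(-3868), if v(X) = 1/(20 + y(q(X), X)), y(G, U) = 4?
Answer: 3868 + √2050842/4 ≈ 4226.0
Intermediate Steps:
x(s) = s
v(X) = 1/24 (v(X) = 1/(20 + 4) = 1/24)
g = 1022845/8 (g = (-275 + 1/24)*(6 - 471) = -6599/24*(-465) = 1022845/8 ≈ 1.2786e+5)
√(g + 322) - 1*(-3868) = √(1022845/8 + 322) - 1*(-3868) = √(1025421/8) + 3868 = √2050842/4 + 3868 = 3868 + √2050842/4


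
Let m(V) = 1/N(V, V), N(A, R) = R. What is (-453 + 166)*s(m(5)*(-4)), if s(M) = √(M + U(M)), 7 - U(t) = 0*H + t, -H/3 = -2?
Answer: -287*√7 ≈ -759.33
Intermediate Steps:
H = 6 (H = -3*(-2) = 6)
m(V) = 1/V
U(t) = 7 - t (U(t) = 7 - (0*6 + t) = 7 - (0 + t) = 7 - t)
s(M) = √7 (s(M) = √(M + (7 - M)) = √7)
(-453 + 166)*s(m(5)*(-4)) = (-453 + 166)*√7 = -287*√7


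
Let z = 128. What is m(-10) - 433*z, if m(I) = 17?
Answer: -55407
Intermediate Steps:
m(-10) - 433*z = 17 - 433*128 = 17 - 55424 = -55407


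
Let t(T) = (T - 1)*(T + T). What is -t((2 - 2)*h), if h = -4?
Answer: 0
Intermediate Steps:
t(T) = 2*T*(-1 + T) (t(T) = (-1 + T)*(2*T) = 2*T*(-1 + T))
-t((2 - 2)*h) = -2*(2 - 2)*(-4)*(-1 + (2 - 2)*(-4)) = -2*0*(-4)*(-1 + 0*(-4)) = -2*0*(-1 + 0) = -2*0*(-1) = -1*0 = 0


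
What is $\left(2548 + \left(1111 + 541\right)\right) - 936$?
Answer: $3264$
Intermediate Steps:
$\left(2548 + \left(1111 + 541\right)\right) - 936 = \left(2548 + 1652\right) - 936 = 4200 - 936 = 3264$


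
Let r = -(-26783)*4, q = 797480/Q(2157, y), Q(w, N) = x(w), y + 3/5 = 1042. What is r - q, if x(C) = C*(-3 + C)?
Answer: 248876772008/2323089 ≈ 1.0713e+5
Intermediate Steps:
y = 5207/5 (y = -⅗ + 1042 = 5207/5 ≈ 1041.4)
Q(w, N) = w*(-3 + w)
q = 398740/2323089 (q = 797480/((2157*(-3 + 2157))) = 797480/((2157*2154)) = 797480/4646178 = 797480*(1/4646178) = 398740/2323089 ≈ 0.17164)
r = 107132 (r = -26783*(-4) = 107132)
r - q = 107132 - 1*398740/2323089 = 107132 - 398740/2323089 = 248876772008/2323089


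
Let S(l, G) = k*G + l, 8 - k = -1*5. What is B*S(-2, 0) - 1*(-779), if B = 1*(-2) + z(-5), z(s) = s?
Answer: 793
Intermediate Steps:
k = 13 (k = 8 - (-1)*5 = 8 - 1*(-5) = 8 + 5 = 13)
S(l, G) = l + 13*G (S(l, G) = 13*G + l = l + 13*G)
B = -7 (B = 1*(-2) - 5 = -2 - 5 = -7)
B*S(-2, 0) - 1*(-779) = -7*(-2 + 13*0) - 1*(-779) = -7*(-2 + 0) + 779 = -7*(-2) + 779 = 14 + 779 = 793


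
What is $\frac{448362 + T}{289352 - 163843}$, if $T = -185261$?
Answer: $\frac{263101}{125509} \approx 2.0963$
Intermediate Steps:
$\frac{448362 + T}{289352 - 163843} = \frac{448362 - 185261}{289352 - 163843} = \frac{263101}{125509}$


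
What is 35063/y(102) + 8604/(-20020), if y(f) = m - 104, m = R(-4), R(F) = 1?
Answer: -175711868/515515 ≈ -340.85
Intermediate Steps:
m = 1
y(f) = -103 (y(f) = 1 - 104 = -103)
35063/y(102) + 8604/(-20020) = 35063/(-103) + 8604/(-20020) = 35063*(-1/103) + 8604*(-1/20020) = -35063/103 - 2151/5005 = -175711868/515515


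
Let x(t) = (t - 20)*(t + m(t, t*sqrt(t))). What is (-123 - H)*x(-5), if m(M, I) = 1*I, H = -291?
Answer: 21000 + 21000*I*sqrt(5) ≈ 21000.0 + 46957.0*I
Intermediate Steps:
m(M, I) = I
x(t) = (-20 + t)*(t + t**(3/2)) (x(t) = (t - 20)*(t + t*sqrt(t)) = (-20 + t)*(t + t**(3/2)))
(-123 - H)*x(-5) = (-123 - 1*(-291))*((-5)**2 + (-5)**(5/2) - 20*(-5) - (-100)*I*sqrt(5)) = (-123 + 291)*(25 + 25*I*sqrt(5) + 100 - (-100)*I*sqrt(5)) = 168*(25 + 25*I*sqrt(5) + 100 + 100*I*sqrt(5)) = 168*(125 + 125*I*sqrt(5)) = 21000 + 21000*I*sqrt(5)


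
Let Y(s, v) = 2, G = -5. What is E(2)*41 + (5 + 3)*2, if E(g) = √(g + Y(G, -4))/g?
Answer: 57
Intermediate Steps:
E(g) = √(2 + g)/g (E(g) = √(g + 2)/g = √(2 + g)/g)
E(2)*41 + (5 + 3)*2 = (√(2 + 2)/2)*41 + (5 + 3)*2 = (√4/2)*41 + 8*2 = ((½)*2)*41 + 16 = 1*41 + 16 = 41 + 16 = 57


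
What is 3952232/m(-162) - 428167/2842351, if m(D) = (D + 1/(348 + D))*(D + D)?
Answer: 173772944253517/2312357705487 ≈ 75.150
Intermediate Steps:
m(D) = 2*D*(D + 1/(348 + D)) (m(D) = (D + 1/(348 + D))*(2*D) = 2*D*(D + 1/(348 + D)))
3952232/m(-162) - 428167/2842351 = 3952232/((2*(-162)*(1 + (-162)² + 348*(-162))/(348 - 162))) - 428167/2842351 = 3952232/((2*(-162)*(1 + 26244 - 56376)/186)) - 428167*1/2842351 = 3952232/((2*(-162)*(1/186)*(-30131))) - 428167/2842351 = 3952232/(1627074/31) - 428167/2842351 = 3952232*(31/1627074) - 428167/2842351 = 61259596/813537 - 428167/2842351 = 173772944253517/2312357705487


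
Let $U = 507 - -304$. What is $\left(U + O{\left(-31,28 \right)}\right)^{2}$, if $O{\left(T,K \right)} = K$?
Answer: $703921$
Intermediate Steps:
$U = 811$ ($U = 507 + 304 = 811$)
$\left(U + O{\left(-31,28 \right)}\right)^{2} = \left(811 + 28\right)^{2} = 839^{2} = 703921$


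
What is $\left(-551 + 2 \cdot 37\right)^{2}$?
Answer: $227529$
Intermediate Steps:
$\left(-551 + 2 \cdot 37\right)^{2} = \left(-551 + 74\right)^{2} = \left(-477\right)^{2} = 227529$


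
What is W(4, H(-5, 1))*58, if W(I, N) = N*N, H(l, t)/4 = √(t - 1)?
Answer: 0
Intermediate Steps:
H(l, t) = 4*√(-1 + t) (H(l, t) = 4*√(t - 1) = 4*√(-1 + t))
W(I, N) = N²
W(4, H(-5, 1))*58 = (4*√(-1 + 1))²*58 = (4*√0)²*58 = (4*0)²*58 = 0²*58 = 0*58 = 0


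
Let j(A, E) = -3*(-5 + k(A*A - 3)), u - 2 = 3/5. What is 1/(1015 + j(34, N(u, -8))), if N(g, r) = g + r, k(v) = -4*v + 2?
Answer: 1/14860 ≈ 6.7295e-5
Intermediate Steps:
u = 13/5 (u = 2 + 3/5 = 2 + 3*(⅕) = 2 + ⅗ = 13/5 ≈ 2.6000)
k(v) = 2 - 4*v
j(A, E) = -27 + 12*A² (j(A, E) = -3*(-5 + (2 - 4*(A*A - 3))) = -3*(-5 + (2 - 4*(A² - 3))) = -3*(-5 + (2 - 4*(-3 + A²))) = -3*(-5 + (2 + (12 - 4*A²))) = -3*(-5 + (14 - 4*A²)) = -3*(9 - 4*A²) = -27 + 12*A²)
1/(1015 + j(34, N(u, -8))) = 1/(1015 + (-27 + 12*34²)) = 1/(1015 + (-27 + 12*1156)) = 1/(1015 + (-27 + 13872)) = 1/(1015 + 13845) = 1/14860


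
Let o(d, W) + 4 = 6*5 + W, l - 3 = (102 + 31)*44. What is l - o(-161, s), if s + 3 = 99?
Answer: 5733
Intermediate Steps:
s = 96 (s = -3 + 99 = 96)
l = 5855 (l = 3 + (102 + 31)*44 = 3 + 133*44 = 3 + 5852 = 5855)
o(d, W) = 26 + W (o(d, W) = -4 + (6*5 + W) = -4 + (30 + W) = 26 + W)
l - o(-161, s) = 5855 - (26 + 96) = 5855 - 1*122 = 5855 - 122 = 5733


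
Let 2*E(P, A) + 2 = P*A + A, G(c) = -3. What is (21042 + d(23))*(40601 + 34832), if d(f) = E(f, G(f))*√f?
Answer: 1587261186 - 2791021*√23 ≈ 1.5739e+9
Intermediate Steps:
E(P, A) = -1 + A/2 + A*P/2 (E(P, A) = -1 + (P*A + A)/2 = -1 + (A*P + A)/2 = -1 + (A + A*P)/2 = -1 + (A/2 + A*P/2) = -1 + A/2 + A*P/2)
d(f) = √f*(-5/2 - 3*f/2) (d(f) = (-1 + (½)*(-3) + (½)*(-3)*f)*√f = (-1 - 3/2 - 3*f/2)*√f = (-5/2 - 3*f/2)*√f = √f*(-5/2 - 3*f/2))
(21042 + d(23))*(40601 + 34832) = (21042 + √23*(-5 - 3*23)/2)*(40601 + 34832) = (21042 + √23*(-5 - 69)/2)*75433 = (21042 + (½)*√23*(-74))*75433 = (21042 - 37*√23)*75433 = 1587261186 - 2791021*√23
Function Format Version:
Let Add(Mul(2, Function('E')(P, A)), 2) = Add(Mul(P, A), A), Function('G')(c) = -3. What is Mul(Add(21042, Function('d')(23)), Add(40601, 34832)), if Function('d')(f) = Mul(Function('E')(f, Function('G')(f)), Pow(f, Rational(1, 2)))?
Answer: Add(1587261186, Mul(-2791021, Pow(23, Rational(1, 2)))) ≈ 1.5739e+9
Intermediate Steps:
Function('E')(P, A) = Add(-1, Mul(Rational(1, 2), A), Mul(Rational(1, 2), A, P)) (Function('E')(P, A) = Add(-1, Mul(Rational(1, 2), Add(Mul(P, A), A))) = Add(-1, Mul(Rational(1, 2), Add(Mul(A, P), A))) = Add(-1, Mul(Rational(1, 2), Add(A, Mul(A, P)))) = Add(-1, Add(Mul(Rational(1, 2), A), Mul(Rational(1, 2), A, P))) = Add(-1, Mul(Rational(1, 2), A), Mul(Rational(1, 2), A, P)))
Function('d')(f) = Mul(Pow(f, Rational(1, 2)), Add(Rational(-5, 2), Mul(Rational(-3, 2), f))) (Function('d')(f) = Mul(Add(-1, Mul(Rational(1, 2), -3), Mul(Rational(1, 2), -3, f)), Pow(f, Rational(1, 2))) = Mul(Add(-1, Rational(-3, 2), Mul(Rational(-3, 2), f)), Pow(f, Rational(1, 2))) = Mul(Add(Rational(-5, 2), Mul(Rational(-3, 2), f)), Pow(f, Rational(1, 2))) = Mul(Pow(f, Rational(1, 2)), Add(Rational(-5, 2), Mul(Rational(-3, 2), f))))
Mul(Add(21042, Function('d')(23)), Add(40601, 34832)) = Mul(Add(21042, Mul(Rational(1, 2), Pow(23, Rational(1, 2)), Add(-5, Mul(-3, 23)))), Add(40601, 34832)) = Mul(Add(21042, Mul(Rational(1, 2), Pow(23, Rational(1, 2)), Add(-5, -69))), 75433) = Mul(Add(21042, Mul(Rational(1, 2), Pow(23, Rational(1, 2)), -74)), 75433) = Mul(Add(21042, Mul(-37, Pow(23, Rational(1, 2)))), 75433) = Add(1587261186, Mul(-2791021, Pow(23, Rational(1, 2))))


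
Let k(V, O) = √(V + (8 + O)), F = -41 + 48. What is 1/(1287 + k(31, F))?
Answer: 1287/1656323 - √46/1656323 ≈ 0.00077293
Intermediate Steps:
F = 7
k(V, O) = √(8 + O + V)
1/(1287 + k(31, F)) = 1/(1287 + √(8 + 7 + 31)) = 1/(1287 + √46)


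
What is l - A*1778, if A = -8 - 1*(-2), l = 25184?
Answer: 35852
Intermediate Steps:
A = -6 (A = -8 + 2 = -6)
l - A*1778 = 25184 - (-6)*1778 = 25184 - 1*(-10668) = 25184 + 10668 = 35852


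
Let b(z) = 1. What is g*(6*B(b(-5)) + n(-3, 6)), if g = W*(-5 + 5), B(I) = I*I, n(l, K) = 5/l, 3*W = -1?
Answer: 0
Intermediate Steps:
W = -⅓ (W = (⅓)*(-1) = -⅓ ≈ -0.33333)
B(I) = I²
g = 0 (g = -(-5 + 5)/3 = -⅓*0 = 0)
g*(6*B(b(-5)) + n(-3, 6)) = 0*(6*1² + 5/(-3)) = 0*(6*1 + 5*(-⅓)) = 0*(6 - 5/3) = 0*(13/3) = 0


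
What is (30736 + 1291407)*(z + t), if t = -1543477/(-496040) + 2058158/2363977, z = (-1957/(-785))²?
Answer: 1948456433287372707202127/144520433234854600 ≈ 1.3482e+7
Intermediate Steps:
z = 3829849/616225 (z = (-1957*(-1/785))² = (1957/785)² = 3829849/616225 ≈ 6.2150)
t = 4669672822349/1172627151080 (t = -1543477*(-1/496040) + 2058158*(1/2363977) = 1543477/496040 + 2058158/2363977 = 4669672822349/1172627151080 ≈ 3.9822)
(30736 + 1291407)*(z + t) = (30736 + 1291407)*(3829849/616225 + 4669672822349/1172627151080) = 1322143*(1473710811377719889/144520433234854600) = 1948456433287372707202127/144520433234854600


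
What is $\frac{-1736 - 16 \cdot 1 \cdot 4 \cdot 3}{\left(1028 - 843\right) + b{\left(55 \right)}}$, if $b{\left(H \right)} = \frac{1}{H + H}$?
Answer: $- \frac{212080}{20351} \approx -10.421$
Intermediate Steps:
$b{\left(H \right)} = \frac{1}{2 H}$
$\frac{-1736 - 16 \cdot 1 \cdot 4 \cdot 3}{\left(1028 - 843\right) + b{\left(55 \right)}} = \frac{-1736 - 16 \cdot 1 \cdot 4 \cdot 3}{\left(1028 - 843\right) + \frac{1}{2 \cdot 55}} = \frac{-1736 - 16 \cdot 4 \cdot 3}{185 + \frac{1}{2} \cdot \frac{1}{55}} = \frac{-1736 - 192}{185 + \frac{1}{110}} = \frac{-1736 - 192}{\frac{20351}{110}} = \left(-1928\right) \frac{110}{20351} = - \frac{212080}{20351}$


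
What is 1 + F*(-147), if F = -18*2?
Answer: 5293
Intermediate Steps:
F = -36
1 + F*(-147) = 1 - 36*(-147) = 1 + 5292 = 5293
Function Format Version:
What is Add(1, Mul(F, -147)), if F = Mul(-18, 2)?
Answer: 5293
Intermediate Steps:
F = -36
Add(1, Mul(F, -147)) = Add(1, Mul(-36, -147)) = Add(1, 5292) = 5293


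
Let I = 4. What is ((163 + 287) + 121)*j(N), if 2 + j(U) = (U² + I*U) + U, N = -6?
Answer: 2284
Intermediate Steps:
j(U) = -2 + U² + 5*U (j(U) = -2 + ((U² + 4*U) + U) = -2 + (U² + 5*U) = -2 + U² + 5*U)
((163 + 287) + 121)*j(N) = ((163 + 287) + 121)*(-2 + (-6)² + 5*(-6)) = (450 + 121)*(-2 + 36 - 30) = 571*4 = 2284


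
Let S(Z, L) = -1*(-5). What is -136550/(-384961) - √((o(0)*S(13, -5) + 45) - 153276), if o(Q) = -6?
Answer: 136550/384961 - 3*I*√17029 ≈ 0.35471 - 391.49*I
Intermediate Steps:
S(Z, L) = 5
-136550/(-384961) - √((o(0)*S(13, -5) + 45) - 153276) = -136550/(-384961) - √((-6*5 + 45) - 153276) = -136550*(-1/384961) - √((-30 + 45) - 153276) = 136550/384961 - √(15 - 153276) = 136550/384961 - √(-153261) = 136550/384961 - 3*I*√17029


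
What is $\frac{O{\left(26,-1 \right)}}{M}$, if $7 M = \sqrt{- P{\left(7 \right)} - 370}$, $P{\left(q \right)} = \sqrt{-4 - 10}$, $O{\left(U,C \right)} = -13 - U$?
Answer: $- \frac{273}{\sqrt{-370 - i \sqrt{14}}} \approx -0.071757 - 14.192 i$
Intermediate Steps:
$P{\left(q \right)} = i \sqrt{14}$ ($P{\left(q \right)} = \sqrt{-14} = i \sqrt{14}$)
$M = \frac{\sqrt{-370 - i \sqrt{14}}}{7}$ ($M = \frac{\sqrt{- i \sqrt{14} - 370}}{7} = \frac{\sqrt{-370 - i \sqrt{14}}}{7} \approx 0.013894 - 2.7479 i$)
$\frac{O{\left(26,-1 \right)}}{M} = \frac{-13 - 26}{\frac{1}{7} \sqrt{-370 - i \sqrt{14}}} = \left(-13 - 26\right) \frac{7}{\sqrt{-370 - i \sqrt{14}}} = - 39 \frac{7}{\sqrt{-370 - i \sqrt{14}}} = - \frac{273}{\sqrt{-370 - i \sqrt{14}}}$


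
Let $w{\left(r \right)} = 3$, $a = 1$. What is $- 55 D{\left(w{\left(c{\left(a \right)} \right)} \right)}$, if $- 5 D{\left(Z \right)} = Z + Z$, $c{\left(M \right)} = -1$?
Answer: $66$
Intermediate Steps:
$D{\left(Z \right)} = - \frac{2 Z}{5}$ ($D{\left(Z \right)} = - \frac{Z + Z}{5} = - \frac{2 Z}{5}$)
$- 55 D{\left(w{\left(c{\left(a \right)} \right)} \right)} = - 55 \left(\left(- \frac{2}{5}\right) 3\right) = \left(-55\right) \left(- \frac{6}{5}\right) = 66$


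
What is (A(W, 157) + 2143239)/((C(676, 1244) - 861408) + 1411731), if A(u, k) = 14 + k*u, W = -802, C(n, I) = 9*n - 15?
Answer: 2017339/556392 ≈ 3.6258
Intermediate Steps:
C(n, I) = -15 + 9*n
(A(W, 157) + 2143239)/((C(676, 1244) - 861408) + 1411731) = ((14 + 157*(-802)) + 2143239)/(((-15 + 9*676) - 861408) + 1411731) = ((14 - 125914) + 2143239)/(((-15 + 6084) - 861408) + 1411731) = (-125900 + 2143239)/((6069 - 861408) + 1411731) = 2017339/(-855339 + 1411731) = 2017339/556392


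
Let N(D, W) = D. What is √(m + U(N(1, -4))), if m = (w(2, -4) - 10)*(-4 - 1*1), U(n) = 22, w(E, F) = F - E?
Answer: √102 ≈ 10.100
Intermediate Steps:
m = 80 (m = ((-4 - 1*2) - 10)*(-4 - 1*1) = ((-4 - 2) - 10)*(-4 - 1) = (-6 - 10)*(-5) = -16*(-5) = 80)
√(m + U(N(1, -4))) = √(80 + 22) = √102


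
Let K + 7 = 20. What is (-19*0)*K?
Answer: 0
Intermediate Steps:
K = 13 (K = -7 + 20 = 13)
(-19*0)*K = -19*0*13 = 0*13 = 0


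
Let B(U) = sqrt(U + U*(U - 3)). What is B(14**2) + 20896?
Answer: 20896 + 14*sqrt(194) ≈ 21091.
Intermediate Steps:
B(U) = sqrt(U + U*(-3 + U))
B(14**2) + 20896 = sqrt(14**2*(-2 + 14**2)) + 20896 = sqrt(196*(-2 + 196)) + 20896 = sqrt(196*194) + 20896 = sqrt(38024) + 20896 = 14*sqrt(194) + 20896 = 20896 + 14*sqrt(194)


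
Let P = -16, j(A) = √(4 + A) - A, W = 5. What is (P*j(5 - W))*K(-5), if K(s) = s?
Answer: 160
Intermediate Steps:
(P*j(5 - W))*K(-5) = -16*(√(4 + (5 - 1*5)) - (5 - 1*5))*(-5) = -16*(√(4 + (5 - 5)) - (5 - 5))*(-5) = -16*(√(4 + 0) - 1*0)*(-5) = -16*(√4 + 0)*(-5) = -16*(2 + 0)*(-5) = -16*2*(-5) = -32*(-5) = 160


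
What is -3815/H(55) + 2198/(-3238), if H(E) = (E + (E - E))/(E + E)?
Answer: -12354069/1619 ≈ -7630.7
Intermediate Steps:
H(E) = ½ (H(E) = (E + 0)/((2*E)) = E*(1/(2*E)) = ½)
-3815/H(55) + 2198/(-3238) = -3815/½ + 2198/(-3238) = -3815*2 + 2198*(-1/3238) = -7630 - 1099/1619 = -12354069/1619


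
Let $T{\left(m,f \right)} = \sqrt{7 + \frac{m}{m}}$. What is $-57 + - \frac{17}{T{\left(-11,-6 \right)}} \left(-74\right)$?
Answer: $-57 + \frac{629 \sqrt{2}}{2} \approx 387.77$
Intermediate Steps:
$T{\left(m,f \right)} = 2 \sqrt{2}$ ($T{\left(m,f \right)} = \sqrt{7 + 1} = \sqrt{8} = 2 \sqrt{2}$)
$-57 + - \frac{17}{T{\left(-11,-6 \right)}} \left(-74\right) = -57 + - \frac{17}{2 \sqrt{2}} \left(-74\right) = -57 + - 17 \frac{\sqrt{2}}{4} \left(-74\right) = -57 + - \frac{17 \sqrt{2}}{4} \left(-74\right) = -57 + \frac{629 \sqrt{2}}{2}$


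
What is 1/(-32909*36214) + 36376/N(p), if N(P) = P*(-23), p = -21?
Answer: 43351699149293/575623232058 ≈ 75.313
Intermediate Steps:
N(P) = -23*P
1/(-32909*36214) + 36376/N(p) = 1/(-32909*36214) + 36376/((-23*(-21))) = -1/32909*1/36214 + 36376/483 = -1/1191766526 + 36376*(1/483) = -1/1191766526 + 36376/483 = 43351699149293/575623232058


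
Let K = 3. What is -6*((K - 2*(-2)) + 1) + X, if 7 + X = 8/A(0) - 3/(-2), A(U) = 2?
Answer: -99/2 ≈ -49.500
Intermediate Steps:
X = -3/2 (X = -7 + (8/2 - 3/(-2)) = -7 + (8*(½) - 3*(-½)) = -7 + (4 + 3/2) = -7 + 11/2 = -3/2 ≈ -1.5000)
-6*((K - 2*(-2)) + 1) + X = -6*((3 - 2*(-2)) + 1) - 3/2 = -6*((3 - 1*(-4)) + 1) - 3/2 = -6*((3 + 4) + 1) - 3/2 = -6*(7 + 1) - 3/2 = -48 - 3/2 = -99/2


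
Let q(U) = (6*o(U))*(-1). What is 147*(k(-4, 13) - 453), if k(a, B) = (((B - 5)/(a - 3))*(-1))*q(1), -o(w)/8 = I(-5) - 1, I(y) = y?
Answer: -114975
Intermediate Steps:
o(w) = 48 (o(w) = -8*(-5 - 1) = -8*(-6) = 48)
q(U) = -288 (q(U) = (6*48)*(-1) = 288*(-1) = -288)
k(a, B) = 288*(-5 + B)/(-3 + a) (k(a, B) = (((B - 5)/(a - 3))*(-1))*(-288) = (((-5 + B)/(-3 + a))*(-1))*(-288) = -(-5 + B)/(-3 + a)*(-288) = 288*(-5 + B)/(-3 + a))
147*(k(-4, 13) - 453) = 147*(288*(-5 + 13)/(-3 - 4) - 453) = 147*(288*8/(-7) - 453) = 147*(288*(-1/7)*8 - 453) = 147*(-2304/7 - 453) = 147*(-5475/7) = -114975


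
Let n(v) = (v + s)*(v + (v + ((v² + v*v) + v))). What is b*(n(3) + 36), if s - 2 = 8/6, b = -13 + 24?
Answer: 2277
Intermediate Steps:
b = 11
s = 10/3 (s = 2 + 8/6 = 2 + 8*(⅙) = 2 + 4/3 = 10/3 ≈ 3.3333)
n(v) = (10/3 + v)*(2*v² + 3*v) (n(v) = (v + 10/3)*(v + (v + ((v² + v*v) + v))) = (10/3 + v)*(v + (v + ((v² + v²) + v))) = (10/3 + v)*(v + (v + (2*v² + v))) = (10/3 + v)*(v + (v + (v + 2*v²))) = (10/3 + v)*(v + (2*v + 2*v²)) = (10/3 + v)*(2*v² + 3*v))
b*(n(3) + 36) = 11*((⅓)*3*(30 + 6*3² + 29*3) + 36) = 11*((⅓)*3*(30 + 6*9 + 87) + 36) = 11*((⅓)*3*(30 + 54 + 87) + 36) = 11*((⅓)*3*171 + 36) = 11*(171 + 36) = 11*207 = 2277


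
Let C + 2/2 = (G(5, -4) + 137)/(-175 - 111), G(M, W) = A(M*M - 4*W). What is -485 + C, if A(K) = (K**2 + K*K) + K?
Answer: -71268/143 ≈ -498.38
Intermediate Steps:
A(K) = K + 2*K**2 (A(K) = (K**2 + K**2) + K = 2*K**2 + K = K + 2*K**2)
G(M, W) = (M**2 - 4*W)*(1 - 8*W + 2*M**2) (G(M, W) = (M*M - 4*W)*(1 + 2*(M*M - 4*W)) = (M**2 - 4*W)*(1 + 2*(M**2 - 4*W)) = (M**2 - 4*W)*(1 + (-8*W + 2*M**2)) = (M**2 - 4*W)*(1 - 8*W + 2*M**2))
C = -1913/143 (C = -1 + ((5**2 - 4*(-4))*(1 - 8*(-4) + 2*5**2) + 137)/(-175 - 111) = -1 + ((25 + 16)*(1 + 32 + 2*25) + 137)/(-286) = -1 + (41*(1 + 32 + 50) + 137)*(-1/286) = -1 + (41*83 + 137)*(-1/286) = -1 + (3403 + 137)*(-1/286) = -1 + 3540*(-1/286) = -1 - 1770/143 = -1913/143 ≈ -13.378)
-485 + C = -485 - 1913/143 = -71268/143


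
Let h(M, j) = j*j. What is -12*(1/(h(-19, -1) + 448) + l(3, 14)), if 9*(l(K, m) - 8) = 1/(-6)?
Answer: -387146/4041 ≈ -95.804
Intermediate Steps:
h(M, j) = j²
l(K, m) = 431/54 (l(K, m) = 8 + (⅑)/(-6) = 8 + (⅑)*(-⅙) = 8 - 1/54 = 431/54)
-12*(1/(h(-19, -1) + 448) + l(3, 14)) = -12*(1/((-1)² + 448) + 431/54) = -12*(1/(1 + 448) + 431/54) = -12*(1/449 + 431/54) = -12*193573/24246 = -387146/4041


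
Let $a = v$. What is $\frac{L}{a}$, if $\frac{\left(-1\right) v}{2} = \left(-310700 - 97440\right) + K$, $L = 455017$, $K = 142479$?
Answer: $\frac{455017}{531322} \approx 0.85639$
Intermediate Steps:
$v = 531322$ ($v = - 2 \left(\left(-310700 - 97440\right) + 142479\right) = - 2 \left(-408140 + 142479\right) = \left(-2\right) \left(-265661\right) = 531322$)
$a = 531322$
$\frac{L}{a} = \frac{455017}{531322}$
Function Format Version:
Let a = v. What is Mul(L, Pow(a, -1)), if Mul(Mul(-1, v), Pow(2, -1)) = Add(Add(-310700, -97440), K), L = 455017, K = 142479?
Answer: Rational(455017, 531322) ≈ 0.85639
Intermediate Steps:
v = 531322 (v = Mul(-2, Add(Add(-310700, -97440), 142479)) = Mul(-2, Add(-408140, 142479)) = Mul(-2, -265661) = 531322)
a = 531322
Mul(L, Pow(a, -1)) = Mul(455017, Pow(531322, -1)) = Mul(455017, Rational(1, 531322)) = Rational(455017, 531322)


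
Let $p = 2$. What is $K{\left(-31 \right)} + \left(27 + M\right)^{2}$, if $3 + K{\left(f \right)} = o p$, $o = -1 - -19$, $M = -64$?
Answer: $1402$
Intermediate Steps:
$o = 18$ ($o = -1 + 19 = 18$)
$K{\left(f \right)} = 33$ ($K{\left(f \right)} = -3 + 18 \cdot 2 = -3 + 36 = 33$)
$K{\left(-31 \right)} + \left(27 + M\right)^{2} = 33 + \left(27 - 64\right)^{2} = 33 + \left(-37\right)^{2} = 33 + 1369 = 1402$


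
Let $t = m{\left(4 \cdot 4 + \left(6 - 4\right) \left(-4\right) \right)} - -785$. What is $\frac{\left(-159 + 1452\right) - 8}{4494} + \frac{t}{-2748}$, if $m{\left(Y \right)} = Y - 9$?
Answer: $\frac{219}{343042} \approx 0.00063841$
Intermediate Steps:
$m{\left(Y \right)} = -9 + Y$ ($m{\left(Y \right)} = Y - 9 = -9 + Y$)
$t = 784$ ($t = \left(-9 + \left(4 \cdot 4 + \left(6 - 4\right) \left(-4\right)\right)\right) - -785 = \left(-9 + \left(16 + 2 \left(-4\right)\right)\right) + 785 = \left(-9 + \left(16 - 8\right)\right) + 785 = \left(-9 + 8\right) + 785 = -1 + 785 = 784$)
$\frac{\left(-159 + 1452\right) - 8}{4494} + \frac{t}{-2748} = \frac{\left(-159 + 1452\right) - 8}{4494} + \frac{784}{-2748} = \left(1293 - 8\right) \frac{1}{4494} + 784 \left(- \frac{1}{2748}\right) = 1285 \cdot \frac{1}{4494} - \frac{196}{687} = \frac{1285}{4494} - \frac{196}{687} = \frac{219}{343042}$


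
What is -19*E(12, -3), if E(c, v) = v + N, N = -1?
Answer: 76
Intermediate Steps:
E(c, v) = -1 + v (E(c, v) = v - 1 = -1 + v)
-19*E(12, -3) = -19*(-1 - 3) = -19*(-4) = 76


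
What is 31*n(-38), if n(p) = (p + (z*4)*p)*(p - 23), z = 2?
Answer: 646722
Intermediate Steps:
n(p) = 9*p*(-23 + p) (n(p) = (p + (2*4)*p)*(p - 23) = (p + 8*p)*(-23 + p) = (9*p)*(-23 + p) = 9*p*(-23 + p))
31*n(-38) = 31*(9*(-38)*(-23 - 38)) = 31*(9*(-38)*(-61)) = 31*20862 = 646722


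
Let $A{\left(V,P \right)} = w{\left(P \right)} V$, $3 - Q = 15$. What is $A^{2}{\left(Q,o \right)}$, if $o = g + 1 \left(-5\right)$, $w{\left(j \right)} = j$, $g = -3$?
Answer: $9216$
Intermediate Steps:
$Q = -12$ ($Q = 3 - 15 = -12$)
$o = -8$ ($o = -3 + 1 \left(-5\right) = -3 - 5 = -8$)
$A{\left(V,P \right)} = P V$
$A^{2}{\left(Q,o \right)} = \left(\left(-8\right) \left(-12\right)\right)^{2} = 96^{2} = 9216$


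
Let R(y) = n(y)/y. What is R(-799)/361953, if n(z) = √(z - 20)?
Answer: -I*√91/96400149 ≈ -9.8956e-8*I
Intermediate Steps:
n(z) = √(-20 + z)
R(y) = √(-20 + y)/y
R(-799)/361953 = (√(-20 - 799)/(-799))/361953 = -3*I*√91/799*(1/361953) = -I*√91/96400149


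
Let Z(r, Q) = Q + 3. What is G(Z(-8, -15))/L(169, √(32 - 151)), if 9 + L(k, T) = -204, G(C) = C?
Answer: 4/71 ≈ 0.056338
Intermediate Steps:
Z(r, Q) = 3 + Q
L(k, T) = -213 (L(k, T) = -9 - 204 = -213)
G(Z(-8, -15))/L(169, √(32 - 151)) = (3 - 15)/(-213) = -12*(-1/213) = 4/71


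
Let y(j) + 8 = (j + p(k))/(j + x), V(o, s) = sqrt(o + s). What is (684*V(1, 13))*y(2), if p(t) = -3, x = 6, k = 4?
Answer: -11115*sqrt(14)/2 ≈ -20794.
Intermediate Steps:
y(j) = -8 + (-3 + j)/(6 + j) (y(j) = -8 + (j - 3)/(j + 6) = -8 + (-3 + j)/(6 + j))
(684*V(1, 13))*y(2) = (684*sqrt(1 + 13))*((-51 - 7*2)/(6 + 2)) = (684*sqrt(14))*((-51 - 14)/8) = (684*sqrt(14))*((1/8)*(-65)) = (684*sqrt(14))*(-65/8) = -11115*sqrt(14)/2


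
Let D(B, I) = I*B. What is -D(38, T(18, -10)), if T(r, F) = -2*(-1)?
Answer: -76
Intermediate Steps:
T(r, F) = 2
D(B, I) = B*I
-D(38, T(18, -10)) = -38*2 = -1*76 = -76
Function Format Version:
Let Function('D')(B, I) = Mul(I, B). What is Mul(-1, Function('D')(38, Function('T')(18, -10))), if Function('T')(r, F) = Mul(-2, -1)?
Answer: -76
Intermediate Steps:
Function('T')(r, F) = 2
Function('D')(B, I) = Mul(B, I)
Mul(-1, Function('D')(38, Function('T')(18, -10))) = Mul(-1, Mul(38, 2)) = Mul(-1, 76) = -76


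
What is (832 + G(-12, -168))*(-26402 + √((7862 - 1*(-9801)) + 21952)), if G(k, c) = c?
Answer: -17530928 + 664*√39615 ≈ -1.7399e+7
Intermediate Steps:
(832 + G(-12, -168))*(-26402 + √((7862 - 1*(-9801)) + 21952)) = (832 - 168)*(-26402 + √((7862 - 1*(-9801)) + 21952)) = 664*(-26402 + √((7862 + 9801) + 21952)) = 664*(-26402 + √(17663 + 21952)) = 664*(-26402 + √39615) = -17530928 + 664*√39615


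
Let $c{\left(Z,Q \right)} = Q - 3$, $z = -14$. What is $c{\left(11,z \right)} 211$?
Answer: $-3587$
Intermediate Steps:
$c{\left(Z,Q \right)} = -3 + Q$ ($c{\left(Z,Q \right)} = Q - 3 = -3 + Q$)
$c{\left(11,z \right)} 211 = \left(-3 - 14\right) 211 = \left(-17\right) 211 = -3587$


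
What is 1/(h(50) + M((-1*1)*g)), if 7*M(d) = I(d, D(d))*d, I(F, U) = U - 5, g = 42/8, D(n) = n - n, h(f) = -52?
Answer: -4/193 ≈ -0.020725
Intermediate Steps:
D(n) = 0
g = 21/4 (g = 42*(⅛) = 21/4 ≈ 5.2500)
I(F, U) = -5 + U
M(d) = -5*d/7 (M(d) = ((-5 + 0)*d)/7 = (-5*d)/7 = -5*d/7)
1/(h(50) + M((-1*1)*g)) = 1/(-52 - 5*(-1*1)*21/(7*4)) = 1/(-52 - (-5)*21/(7*4)) = 1/(-52 - 5/7*(-21/4)) = 1/(-52 + 15/4) = 1/(-193/4) = -4/193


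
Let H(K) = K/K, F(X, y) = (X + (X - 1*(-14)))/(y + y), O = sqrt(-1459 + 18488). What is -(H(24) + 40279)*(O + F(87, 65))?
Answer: -757264/13 - 40280*sqrt(17029) ≈ -5.3146e+6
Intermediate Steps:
O = sqrt(17029) ≈ 130.50
F(X, y) = (14 + 2*X)/(2*y) (F(X, y) = (X + (X + 14))/((2*y)) = (X + (14 + X))*(1/(2*y)) = (14 + 2*X)*(1/(2*y)) = (14 + 2*X)/(2*y))
H(K) = 1
-(H(24) + 40279)*(O + F(87, 65)) = -(1 + 40279)*(sqrt(17029) + (7 + 87)/65) = -40280*(sqrt(17029) + (1/65)*94) = -40280*(sqrt(17029) + 94/65) = -40280*(94/65 + sqrt(17029)) = -(757264/13 + 40280*sqrt(17029)) = -757264/13 - 40280*sqrt(17029)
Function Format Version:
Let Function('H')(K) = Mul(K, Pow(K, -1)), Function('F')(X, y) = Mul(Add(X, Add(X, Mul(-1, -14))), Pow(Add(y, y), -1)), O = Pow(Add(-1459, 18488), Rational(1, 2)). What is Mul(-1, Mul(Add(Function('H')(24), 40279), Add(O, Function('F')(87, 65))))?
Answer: Add(Rational(-757264, 13), Mul(-40280, Pow(17029, Rational(1, 2)))) ≈ -5.3146e+6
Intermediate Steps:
O = Pow(17029, Rational(1, 2)) ≈ 130.50
Function('F')(X, y) = Mul(Rational(1, 2), Pow(y, -1), Add(14, Mul(2, X))) (Function('F')(X, y) = Mul(Add(X, Add(X, 14)), Pow(Mul(2, y), -1)) = Mul(Add(X, Add(14, X)), Mul(Rational(1, 2), Pow(y, -1))) = Mul(Add(14, Mul(2, X)), Mul(Rational(1, 2), Pow(y, -1))) = Mul(Rational(1, 2), Pow(y, -1), Add(14, Mul(2, X))))
Function('H')(K) = 1
Mul(-1, Mul(Add(Function('H')(24), 40279), Add(O, Function('F')(87, 65)))) = Mul(-1, Mul(Add(1, 40279), Add(Pow(17029, Rational(1, 2)), Mul(Pow(65, -1), Add(7, 87))))) = Mul(-1, Mul(40280, Add(Pow(17029, Rational(1, 2)), Mul(Rational(1, 65), 94)))) = Mul(-1, Mul(40280, Add(Pow(17029, Rational(1, 2)), Rational(94, 65)))) = Mul(-1, Mul(40280, Add(Rational(94, 65), Pow(17029, Rational(1, 2))))) = Mul(-1, Add(Rational(757264, 13), Mul(40280, Pow(17029, Rational(1, 2))))) = Add(Rational(-757264, 13), Mul(-40280, Pow(17029, Rational(1, 2))))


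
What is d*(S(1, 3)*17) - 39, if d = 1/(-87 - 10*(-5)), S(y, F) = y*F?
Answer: -1494/37 ≈ -40.378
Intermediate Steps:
S(y, F) = F*y
d = -1/37 (d = 1/(-87 + 50) = 1/(-37) = -1/37 ≈ -0.027027)
d*(S(1, 3)*17) - 39 = -3*1*17/37 - 39 = -3*17/37 - 39 = -1/37*51 - 39 = -51/37 - 39 = -1494/37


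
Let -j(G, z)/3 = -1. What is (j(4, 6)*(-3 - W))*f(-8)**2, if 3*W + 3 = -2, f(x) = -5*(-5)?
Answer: -2500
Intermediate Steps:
f(x) = 25
j(G, z) = 3 (j(G, z) = -3*(-1) = 3)
W = -5/3 (W = -1 + (1/3)*(-2) = -1 - 2/3 = -5/3 ≈ -1.6667)
(j(4, 6)*(-3 - W))*f(-8)**2 = (3*(-3 - 1*(-5/3)))*25**2 = (3*(-3 + 5/3))*625 = (3*(-4/3))*625 = -4*625 = -2500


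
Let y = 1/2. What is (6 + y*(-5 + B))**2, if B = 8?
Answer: 225/4 ≈ 56.250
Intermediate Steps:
y = 1/2 ≈ 0.50000
(6 + y*(-5 + B))**2 = (6 + (-5 + 8)/2)**2 = (6 + (1/2)*3)**2 = (6 + 3/2)**2 = (15/2)**2 = 225/4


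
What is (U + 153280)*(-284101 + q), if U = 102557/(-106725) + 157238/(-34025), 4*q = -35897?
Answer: -8699851600072167067/193670300 ≈ -4.4921e+10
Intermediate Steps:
q = -35897/4 (q = (¼)*(-35897) = -35897/4 ≈ -8974.3)
U = -810829099/145252725 (U = 102557*(-1/106725) + 157238*(-1/34025) = -102557/106725 - 157238/34025 = -810829099/145252725 ≈ -5.5822)
(U + 153280)*(-284101 + q) = (-810829099/145252725 + 153280)*(-284101 - 35897/4) = (22263526858901/145252725)*(-1172301/4) = -8699851600072167067/193670300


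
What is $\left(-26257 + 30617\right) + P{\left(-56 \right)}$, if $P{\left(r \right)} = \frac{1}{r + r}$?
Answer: $\frac{488319}{112} \approx 4360.0$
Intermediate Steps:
$P{\left(r \right)} = \frac{1}{2 r}$
$\left(-26257 + 30617\right) + P{\left(-56 \right)} = \left(-26257 + 30617\right) + \frac{1}{2 \left(-56\right)} = 4360 + \frac{1}{2} \left(- \frac{1}{56}\right) = 4360 - \frac{1}{112} = \frac{488319}{112}$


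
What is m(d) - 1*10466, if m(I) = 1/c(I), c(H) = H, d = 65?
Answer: -680289/65 ≈ -10466.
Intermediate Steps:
m(I) = 1/I
m(d) - 1*10466 = 1/65 - 1*10466 = 1/65 - 10466 = -680289/65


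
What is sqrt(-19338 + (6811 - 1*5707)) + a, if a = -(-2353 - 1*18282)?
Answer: 20635 + 3*I*sqrt(2026) ≈ 20635.0 + 135.03*I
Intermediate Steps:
a = 20635 (a = -(-2353 - 18282) = -1*(-20635) = 20635)
sqrt(-19338 + (6811 - 1*5707)) + a = sqrt(-19338 + (6811 - 1*5707)) + 20635 = sqrt(-19338 + (6811 - 5707)) + 20635 = sqrt(-19338 + 1104) + 20635 = sqrt(-18234) + 20635 = 3*I*sqrt(2026) + 20635 = 20635 + 3*I*sqrt(2026)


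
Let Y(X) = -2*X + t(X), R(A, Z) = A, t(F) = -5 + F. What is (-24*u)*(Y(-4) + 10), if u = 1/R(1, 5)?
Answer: -216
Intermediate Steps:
u = 1 (u = 1/1 = 1)
Y(X) = -5 - X (Y(X) = -2*X + (-5 + X) = -5 - X)
(-24*u)*(Y(-4) + 10) = (-24*1)*((-5 - 1*(-4)) + 10) = -24*((-5 + 4) + 10) = -24*(-1 + 10) = -24*9 = -216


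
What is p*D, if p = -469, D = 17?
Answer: -7973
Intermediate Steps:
p*D = -469*17 = -7973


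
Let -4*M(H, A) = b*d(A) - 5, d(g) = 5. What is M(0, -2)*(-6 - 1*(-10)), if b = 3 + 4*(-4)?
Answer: 70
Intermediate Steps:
b = -13 (b = 3 - 16 = -13)
M(H, A) = 35/2 (M(H, A) = -(-13*5 - 5)/4 = -(-65 - 5)/4 = -1/4*(-70) = 35/2)
M(0, -2)*(-6 - 1*(-10)) = 35*(-6 - 1*(-10))/2 = 35*(-6 + 10)/2 = (35/2)*4 = 70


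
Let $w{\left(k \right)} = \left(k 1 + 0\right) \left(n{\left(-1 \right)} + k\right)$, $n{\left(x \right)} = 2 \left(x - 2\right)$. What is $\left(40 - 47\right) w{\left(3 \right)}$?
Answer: $63$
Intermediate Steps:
$n{\left(x \right)} = -4 + 2 x$ ($n{\left(x \right)} = 2 \left(-2 + x\right) = -4 + 2 x$)
$w{\left(k \right)} = k \left(-6 + k\right)$ ($w{\left(k \right)} = \left(k 1 + 0\right) \left(\left(-4 + 2 \left(-1\right)\right) + k\right) = \left(k + 0\right) \left(\left(-4 - 2\right) + k\right) = k \left(-6 + k\right)$)
$\left(40 - 47\right) w{\left(3 \right)} = \left(40 - 47\right) 3 \left(-6 + 3\right) = - 7 \cdot 3 \left(-3\right) = \left(-7\right) \left(-9\right) = 63$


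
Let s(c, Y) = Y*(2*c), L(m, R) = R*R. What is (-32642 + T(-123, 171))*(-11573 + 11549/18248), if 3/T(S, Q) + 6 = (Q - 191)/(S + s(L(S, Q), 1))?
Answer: 219438132637811425/580906832 ≈ 3.7775e+8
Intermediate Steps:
L(m, R) = R**2
s(c, Y) = 2*Y*c
T(S, Q) = 3/(-6 + (-191 + Q)/(S + 2*Q**2)) (T(S, Q) = 3/(-6 + (Q - 191)/(S + 2*1*Q**2)) = 3/(-6 + (-191 + Q)/(S + 2*Q**2)))
(-32642 + T(-123, 171))*(-11573 + 11549/18248) = (-32642 + 3*(-1*(-123) - 2*171**2)/(191 - 1*171 + 6*(-123) + 12*171**2))*(-11573 + 11549/18248) = (-32642 + 3*(123 - 2*29241)/(191 - 171 - 738 + 12*29241))*(-11573 + 11549*(1/18248)) = (-32642 + 3*(123 - 58482)/(191 - 171 - 738 + 350892))*(-11573 + 11549/18248) = (-32642 + 3*(-58359)/350174)*(-211172555/18248) = (-32642 + 3*(1/350174)*(-58359))*(-211172555/18248) = (-32642 - 175077/350174)*(-211172555/18248) = -11430554785/350174*(-211172555/18248) = 219438132637811425/580906832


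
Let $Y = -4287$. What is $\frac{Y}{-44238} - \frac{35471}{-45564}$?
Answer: $\frac{294083161}{335943372} \approx 0.87539$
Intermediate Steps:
$\frac{Y}{-44238} - \frac{35471}{-45564} = - \frac{4287}{-44238} - \frac{35471}{-45564} = \left(-4287\right) \left(- \frac{1}{44238}\right) - - \frac{35471}{45564} = \frac{1429}{14746} + \frac{35471}{45564} = \frac{294083161}{335943372}$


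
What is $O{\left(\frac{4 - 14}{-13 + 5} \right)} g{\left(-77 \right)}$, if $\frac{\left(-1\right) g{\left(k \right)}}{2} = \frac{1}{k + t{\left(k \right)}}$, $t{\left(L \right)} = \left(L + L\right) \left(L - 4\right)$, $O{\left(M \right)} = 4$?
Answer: $- \frac{8}{12397} \approx -0.00064532$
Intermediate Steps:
$t{\left(L \right)} = 2 L \left(-4 + L\right)$
$g{\left(k \right)} = - \frac{2}{k + 2 k \left(-4 + k\right)}$
$O{\left(\frac{4 - 14}{-13 + 5} \right)} g{\left(-77 \right)} = 4 \left(- \frac{2}{\left(-77\right) \left(-7 + 2 \left(-77\right)\right)}\right) = 4 \left(\left(-2\right) \left(- \frac{1}{77}\right) \frac{1}{-7 - 154}\right) = 4 \left(\left(-2\right) \left(- \frac{1}{77}\right) \frac{1}{-161}\right) = 4 \left(\left(-2\right) \left(- \frac{1}{77}\right) \left(- \frac{1}{161}\right)\right) = 4 \left(- \frac{2}{12397}\right) = - \frac{8}{12397}$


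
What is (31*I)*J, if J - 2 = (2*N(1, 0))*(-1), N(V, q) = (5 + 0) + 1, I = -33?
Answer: 10230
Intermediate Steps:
N(V, q) = 6 (N(V, q) = 5 + 1 = 6)
J = -10 (J = 2 + (2*6)*(-1) = 2 + 12*(-1) = 2 - 12 = -10)
(31*I)*J = (31*(-33))*(-10) = -1023*(-10) = 10230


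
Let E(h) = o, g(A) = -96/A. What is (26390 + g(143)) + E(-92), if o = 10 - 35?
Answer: 3770099/143 ≈ 26364.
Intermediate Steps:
o = -25
E(h) = -25
(26390 + g(143)) + E(-92) = (26390 - 96/143) - 25 = 3773674/143 - 25 = 3770099/143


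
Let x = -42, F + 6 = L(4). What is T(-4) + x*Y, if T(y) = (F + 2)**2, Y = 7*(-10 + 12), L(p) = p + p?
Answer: -572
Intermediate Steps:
L(p) = 2*p
F = 2 (F = -6 + 2*4 = -6 + 8 = 2)
Y = 14 (Y = 7*2 = 14)
T(y) = 16 (T(y) = (2 + 2)**2 = 4**2 = 16)
T(-4) + x*Y = 16 - 42*14 = 16 - 588 = -572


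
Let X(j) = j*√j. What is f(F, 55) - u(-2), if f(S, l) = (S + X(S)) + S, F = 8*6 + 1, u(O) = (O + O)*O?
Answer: 433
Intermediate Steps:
u(O) = 2*O² (u(O) = (2*O)*O = 2*O²)
X(j) = j^(3/2)
F = 49 (F = 48 + 1 = 49)
f(S, l) = S^(3/2) + 2*S (f(S, l) = (S + S^(3/2)) + S = S^(3/2) + 2*S)
f(F, 55) - u(-2) = (49^(3/2) + 2*49) - 2*(-2)² = (343 + 98) - 2*4 = 441 - 1*8 = 441 - 8 = 433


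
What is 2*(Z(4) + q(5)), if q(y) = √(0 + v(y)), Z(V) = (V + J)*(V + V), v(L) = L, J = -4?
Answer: 2*√5 ≈ 4.4721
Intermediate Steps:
Z(V) = 2*V*(-4 + V) (Z(V) = (V - 4)*(V + V) = (-4 + V)*(2*V) = 2*V*(-4 + V))
q(y) = √y (q(y) = √(0 + y) = √y)
2*(Z(4) + q(5)) = 2*(2*4*(-4 + 4) + √5) = 2*(2*4*0 + √5) = 2*(0 + √5) = 2*√5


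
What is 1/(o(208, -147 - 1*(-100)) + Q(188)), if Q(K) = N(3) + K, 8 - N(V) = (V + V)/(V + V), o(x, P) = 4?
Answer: 1/199 ≈ 0.0050251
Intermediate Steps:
N(V) = 7 (N(V) = 8 - (V + V)/(V + V) = 8 - 2*V/(2*V) = 8 - 2*V*1/(2*V) = 8 - 1*1 = 8 - 1 = 7)
Q(K) = 7 + K
1/(o(208, -147 - 1*(-100)) + Q(188)) = 1/(4 + (7 + 188)) = 1/(4 + 195) = 1/199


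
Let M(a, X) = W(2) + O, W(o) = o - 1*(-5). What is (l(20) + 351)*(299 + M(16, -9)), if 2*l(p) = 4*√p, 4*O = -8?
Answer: 106704 + 1216*√5 ≈ 1.0942e+5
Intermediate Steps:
W(o) = 5 + o (W(o) = o + 5 = 5 + o)
O = -2 (O = (¼)*(-8) = -2)
l(p) = 2*√p (l(p) = (4*√p)/2 = 2*√p)
M(a, X) = 5 (M(a, X) = (5 + 2) - 2 = 7 - 2 = 5)
(l(20) + 351)*(299 + M(16, -9)) = (2*√20 + 351)*(299 + 5) = (2*(2*√5) + 351)*304 = (4*√5 + 351)*304 = (351 + 4*√5)*304 = 106704 + 1216*√5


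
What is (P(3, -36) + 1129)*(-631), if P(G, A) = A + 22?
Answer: -703565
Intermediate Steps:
P(G, A) = 22 + A
(P(3, -36) + 1129)*(-631) = ((22 - 36) + 1129)*(-631) = (-14 + 1129)*(-631) = 1115*(-631) = -703565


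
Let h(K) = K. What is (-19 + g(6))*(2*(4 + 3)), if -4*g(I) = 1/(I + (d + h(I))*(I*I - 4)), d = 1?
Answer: -122367/460 ≈ -266.02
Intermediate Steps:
g(I) = -1/(4*(I + (1 + I)*(-4 + I**2))) (g(I) = -1/(4*(I + (1 + I)*(I*I - 4))) = -1/(4*(I + (1 + I)*(I**2 - 4))) = -1/(4*(I + (1 + I)*(-4 + I**2))))
(-19 + g(6))*(2*(4 + 3)) = (-19 - 1/(-16 - 12*6 + 4*6**2 + 4*6**3))*(2*(4 + 3)) = (-19 - 1/(-16 - 72 + 4*36 + 4*216))*(2*7) = (-19 - 1/(-16 - 72 + 144 + 864))*14 = (-19 - 1/920)*14 = -17481/920*14 = -122367/460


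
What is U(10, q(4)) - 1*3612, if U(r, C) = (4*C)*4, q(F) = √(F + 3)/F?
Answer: -3612 + 4*√7 ≈ -3601.4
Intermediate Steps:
q(F) = √(3 + F)/F
U(r, C) = 16*C
U(10, q(4)) - 1*3612 = 16*(√(3 + 4)/4) - 1*3612 = 16*(√7/4) - 3612 = 4*√7 - 3612 = -3612 + 4*√7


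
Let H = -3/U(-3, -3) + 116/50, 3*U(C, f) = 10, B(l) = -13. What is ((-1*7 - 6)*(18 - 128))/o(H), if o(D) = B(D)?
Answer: -110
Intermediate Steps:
U(C, f) = 10/3 (U(C, f) = (⅓)*10 = 10/3)
H = 71/50 (H = -3/10/3 + 116/50 = -3*3/10 + 116*(1/50) = -9/10 + 58/25 = 71/50 ≈ 1.4200)
o(D) = -13
((-1*7 - 6)*(18 - 128))/o(H) = ((-1*7 - 6)*(18 - 128))/(-13) = ((-7 - 6)*(-110))*(-1/13) = -13*(-110)*(-1/13) = 1430*(-1/13) = -110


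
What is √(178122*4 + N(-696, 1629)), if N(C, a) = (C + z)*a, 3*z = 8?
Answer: 6*I*√11582 ≈ 645.72*I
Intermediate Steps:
z = 8/3 (z = (⅓)*8 = 8/3 ≈ 2.6667)
N(C, a) = a*(8/3 + C) (N(C, a) = (C + 8/3)*a = (8/3 + C)*a = a*(8/3 + C))
√(178122*4 + N(-696, 1629)) = √(178122*4 + (⅓)*1629*(8 + 3*(-696))) = √(712488 + (⅓)*1629*(8 - 2088)) = √(712488 + (⅓)*1629*(-2080)) = √(712488 - 1129440) = √(-416952) = 6*I*√11582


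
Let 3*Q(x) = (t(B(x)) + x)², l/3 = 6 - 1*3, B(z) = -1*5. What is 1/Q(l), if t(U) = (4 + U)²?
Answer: 3/100 ≈ 0.030000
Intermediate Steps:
B(z) = -5
l = 9 (l = 3*(6 - 1*3) = 3*(6 - 3) = 3*3 = 9)
Q(x) = (1 + x)²/3 (Q(x) = ((4 - 5)² + x)²/3 = ((-1)² + x)²/3 = (1 + x)²/3)
1/Q(l) = 1/((1 + 9)²/3) = 1/((⅓)*10²) = 1/((⅓)*100) = 1/(100/3) = 3/100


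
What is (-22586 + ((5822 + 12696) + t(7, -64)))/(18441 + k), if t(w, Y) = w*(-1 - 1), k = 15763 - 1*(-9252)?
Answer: -2041/21728 ≈ -0.093934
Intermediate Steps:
k = 25015 (k = 15763 + 9252 = 25015)
t(w, Y) = -2*w (t(w, Y) = w*(-2) = -2*w)
(-22586 + ((5822 + 12696) + t(7, -64)))/(18441 + k) = (-22586 + ((5822 + 12696) - 2*7))/(18441 + 25015) = (-22586 + (18518 - 14))/43456 = (-22586 + 18504)*(1/43456) = -4082*1/43456 = -2041/21728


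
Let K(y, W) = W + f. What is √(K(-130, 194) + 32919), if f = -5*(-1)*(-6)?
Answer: √33083 ≈ 181.89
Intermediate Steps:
f = -30 (f = 5*(-6) = -30)
K(y, W) = -30 + W (K(y, W) = W - 30 = -30 + W)
√(K(-130, 194) + 32919) = √((-30 + 194) + 32919) = √(164 + 32919) = √33083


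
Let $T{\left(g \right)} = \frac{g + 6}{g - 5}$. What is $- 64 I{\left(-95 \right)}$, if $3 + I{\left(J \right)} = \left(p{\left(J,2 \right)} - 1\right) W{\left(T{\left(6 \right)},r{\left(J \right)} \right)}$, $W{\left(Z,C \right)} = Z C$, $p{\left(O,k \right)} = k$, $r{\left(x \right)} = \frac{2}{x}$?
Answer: $\frac{19776}{95} \approx 208.17$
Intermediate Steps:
$T{\left(g \right)} = \frac{6 + g}{-5 + g}$
$W{\left(Z,C \right)} = C Z$
$I{\left(J \right)} = -3 + \frac{24}{J}$ ($I{\left(J \right)} = -3 + \left(2 - 1\right) \frac{2}{J} \frac{6 + 6}{-5 + 6} = -3 + 1 \frac{2}{J} 1^{-1} \cdot 12 = -3 + 1 \frac{2}{J} 1 \cdot 12 = -3 + 1 \frac{2}{J} 12 = -3 + 1 \frac{24}{J} = -3 + \frac{24}{J}$)
$- 64 I{\left(-95 \right)} = - 64 \left(-3 + \frac{24}{-95}\right) = - 64 \left(-3 + 24 \left(- \frac{1}{95}\right)\right) = - 64 \left(-3 - \frac{24}{95}\right) = - \frac{64 \left(-309\right)}{95} = \left(-1\right) \left(- \frac{19776}{95}\right) = \frac{19776}{95}$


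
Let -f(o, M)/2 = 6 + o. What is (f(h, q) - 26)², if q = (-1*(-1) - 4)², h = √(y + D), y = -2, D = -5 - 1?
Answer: 1412 + 304*I*√2 ≈ 1412.0 + 429.92*I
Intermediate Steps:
D = -6
h = 2*I*√2 (h = √(-2 - 6) = √(-8) = 2*I*√2 ≈ 2.8284*I)
q = 9 (q = (1 - 4)² = (-3)² = 9)
f(o, M) = -12 - 2*o (f(o, M) = -2*(6 + o) = -12 - 2*o)
(f(h, q) - 26)² = ((-12 - 4*I*√2) - 26)² = (-38 - 4*I*√2)²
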